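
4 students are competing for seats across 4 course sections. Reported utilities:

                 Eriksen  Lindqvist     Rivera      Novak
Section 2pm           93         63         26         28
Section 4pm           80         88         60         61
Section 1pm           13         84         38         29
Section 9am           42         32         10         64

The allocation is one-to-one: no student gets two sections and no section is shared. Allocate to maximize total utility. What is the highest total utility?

Max total: 301 points

Optimal: Eriksen→Section 2pm (93 points), Lindqvist→Section 1pm (84 points), Rivera→Section 4pm (60 points), Novak→Section 9am (64 points) — total 93+84+60+64 = 301 points.
Column-greedy (each section in turn goes to its best remaining student) gives 283 points, worse by 18.
Swapping Eriksen↔Novak (Eriksen→Section 9am 42 points, Novak→Section 2pm 28 points) loses 87.
Checked against all permutations: 301 points is optimal.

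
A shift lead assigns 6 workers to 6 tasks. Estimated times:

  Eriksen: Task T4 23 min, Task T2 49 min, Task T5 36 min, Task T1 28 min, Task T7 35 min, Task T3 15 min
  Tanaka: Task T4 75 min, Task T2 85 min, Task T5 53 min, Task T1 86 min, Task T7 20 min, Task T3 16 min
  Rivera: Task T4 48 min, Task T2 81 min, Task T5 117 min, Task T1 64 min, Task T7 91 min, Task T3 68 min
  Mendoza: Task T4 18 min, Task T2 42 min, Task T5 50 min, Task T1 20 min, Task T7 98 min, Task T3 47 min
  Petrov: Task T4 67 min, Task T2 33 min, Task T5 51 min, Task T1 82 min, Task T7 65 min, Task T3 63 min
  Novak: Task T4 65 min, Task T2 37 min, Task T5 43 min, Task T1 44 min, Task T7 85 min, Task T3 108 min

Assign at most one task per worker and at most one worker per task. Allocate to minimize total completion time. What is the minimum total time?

Min total: 179 min

This is the linear assignment problem.
Optimal: Eriksen→Task T3 (15 min), Tanaka→Task T7 (20 min), Rivera→Task T4 (48 min), Mendoza→Task T1 (20 min), Petrov→Task T2 (33 min), Novak→Task T5 (43 min) — total 15+20+48+20+33+43 = 179 min.
Column-greedy (each task in turn goes to its cheapest remaining worker) gives 219 min, worse by 40.
Next-best assignment: Eriksen→Task T3, Tanaka→Task T7, Rivera→Task T4, Mendoza→Task T1, Petrov→Task T5, Novak→Task T2 = 191 min.
Swapping Tanaka↔Mendoza (Tanaka→Task T1 86 min, Mendoza→Task T7 98 min) adds 144.
Checked against all permutations: 179 min is optimal.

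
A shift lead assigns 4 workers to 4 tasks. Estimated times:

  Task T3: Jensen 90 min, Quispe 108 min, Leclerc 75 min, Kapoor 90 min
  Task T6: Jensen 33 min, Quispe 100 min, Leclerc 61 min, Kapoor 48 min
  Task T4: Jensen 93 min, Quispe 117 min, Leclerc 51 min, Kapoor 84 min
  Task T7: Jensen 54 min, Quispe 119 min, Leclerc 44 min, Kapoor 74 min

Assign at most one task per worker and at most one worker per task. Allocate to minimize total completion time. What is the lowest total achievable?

Minimum total: 261 min

Optimal: Jensen→Task T7 (54 min), Quispe→Task T3 (108 min), Leclerc→Task T4 (51 min), Kapoor→Task T6 (48 min) — total 54+108+51+48 = 261 min.
Min-entry greedy (repeatedly take the single cheapest remaining cell) gives 269 min, worse by 8.
No other one-to-one assignment undercuts 261 min.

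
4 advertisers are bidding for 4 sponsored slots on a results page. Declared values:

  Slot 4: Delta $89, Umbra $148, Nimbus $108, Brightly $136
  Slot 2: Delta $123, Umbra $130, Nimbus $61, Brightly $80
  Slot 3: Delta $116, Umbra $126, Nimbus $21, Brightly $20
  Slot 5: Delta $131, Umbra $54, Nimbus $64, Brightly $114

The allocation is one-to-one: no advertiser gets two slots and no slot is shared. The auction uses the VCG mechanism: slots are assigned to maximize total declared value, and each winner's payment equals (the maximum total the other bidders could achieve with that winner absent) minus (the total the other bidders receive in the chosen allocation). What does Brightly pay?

Efficient allocation: Delta→Slot 2 ($123), Umbra→Slot 3 ($126), Nimbus→Slot 4 ($108), Brightly→Slot 5 ($114); total welfare W = $471.
Brightly receives Slot 5 at value $114, so the others get W − 114 = $357.
Without Brightly: best allocation of the remaining 3 bidders over all 4 slots is Delta→Slot 5 ($131), Umbra→Slot 2 ($130), Nimbus→Slot 4 ($108), total $369.
VCG payment = (others' best without Brightly) − (others' welfare with Brightly) = 369 − 357 = $12.

Brightly pays $12.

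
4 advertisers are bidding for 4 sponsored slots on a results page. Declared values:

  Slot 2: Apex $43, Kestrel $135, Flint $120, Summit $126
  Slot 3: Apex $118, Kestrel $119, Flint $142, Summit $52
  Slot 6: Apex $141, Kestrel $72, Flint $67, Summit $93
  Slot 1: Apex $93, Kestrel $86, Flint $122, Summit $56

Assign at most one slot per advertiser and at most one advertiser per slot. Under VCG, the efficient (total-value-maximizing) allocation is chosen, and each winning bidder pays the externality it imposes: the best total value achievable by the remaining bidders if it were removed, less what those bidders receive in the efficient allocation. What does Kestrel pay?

Efficient allocation: Apex→Slot 6 ($141), Kestrel→Slot 3 ($119), Flint→Slot 1 ($122), Summit→Slot 2 ($126); total welfare W = $508.
Kestrel receives Slot 3 at value $119, so the others get W − 119 = $389.
Without Kestrel: best allocation of the remaining 3 bidders over all 4 slots is Apex→Slot 6 ($141), Flint→Slot 3 ($142), Summit→Slot 2 ($126), total $409.
VCG payment = (others' best without Kestrel) − (others' welfare with Kestrel) = 409 − 389 = $20.

Kestrel pays $20.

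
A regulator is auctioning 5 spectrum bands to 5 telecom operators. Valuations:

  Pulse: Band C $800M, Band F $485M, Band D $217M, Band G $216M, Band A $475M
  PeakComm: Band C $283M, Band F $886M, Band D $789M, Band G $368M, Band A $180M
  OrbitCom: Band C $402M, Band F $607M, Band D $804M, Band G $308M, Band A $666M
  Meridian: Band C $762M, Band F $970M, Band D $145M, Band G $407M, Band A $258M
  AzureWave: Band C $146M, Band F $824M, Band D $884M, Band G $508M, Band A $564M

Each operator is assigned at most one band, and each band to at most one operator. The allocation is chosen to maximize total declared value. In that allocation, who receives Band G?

Optimal: Pulse→Band C ($800M), PeakComm→Band D ($789M), OrbitCom→Band A ($666M), Meridian→Band F ($970M), AzureWave→Band G ($508M) — total 800+789+666+970+508 = $3733M.
Row-greedy (each operator in turn takes its best remaining band) gives $3461M, worse by 272.
AzureWave's own top band is Band D ($884M), but forcing AzureWave→Band D and reassigning the rest optimally gives only $3688M — worse by 45.

AzureWave receives Band G.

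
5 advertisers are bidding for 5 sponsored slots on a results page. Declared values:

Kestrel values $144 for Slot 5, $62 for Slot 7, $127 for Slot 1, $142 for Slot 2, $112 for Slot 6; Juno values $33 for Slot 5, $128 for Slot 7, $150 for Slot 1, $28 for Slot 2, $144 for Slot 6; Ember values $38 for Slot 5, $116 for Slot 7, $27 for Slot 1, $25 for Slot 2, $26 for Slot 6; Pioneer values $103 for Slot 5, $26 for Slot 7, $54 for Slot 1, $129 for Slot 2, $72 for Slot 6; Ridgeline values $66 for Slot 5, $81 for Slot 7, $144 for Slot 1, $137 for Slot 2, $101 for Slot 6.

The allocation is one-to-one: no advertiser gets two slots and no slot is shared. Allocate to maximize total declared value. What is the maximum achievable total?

This is a one-to-one assignment (maximum-weight bipartite matching).
Optimal: Kestrel→Slot 5 ($144), Juno→Slot 6 ($144), Ember→Slot 7 ($116), Pioneer→Slot 2 ($129), Ridgeline→Slot 1 ($144) — total 144+144+116+129+144 = $677.
Column-greedy (each slot in turn goes to its best remaining advertiser) gives $571, worse by 106.
Next-best assignment: Kestrel→Slot 2, Juno→Slot 6, Ember→Slot 7, Pioneer→Slot 5, Ridgeline→Slot 1 = $649.
Swapping Ember↔Pioneer (Ember→Slot 2 $25, Pioneer→Slot 7 $26) loses 194.

Max total: $677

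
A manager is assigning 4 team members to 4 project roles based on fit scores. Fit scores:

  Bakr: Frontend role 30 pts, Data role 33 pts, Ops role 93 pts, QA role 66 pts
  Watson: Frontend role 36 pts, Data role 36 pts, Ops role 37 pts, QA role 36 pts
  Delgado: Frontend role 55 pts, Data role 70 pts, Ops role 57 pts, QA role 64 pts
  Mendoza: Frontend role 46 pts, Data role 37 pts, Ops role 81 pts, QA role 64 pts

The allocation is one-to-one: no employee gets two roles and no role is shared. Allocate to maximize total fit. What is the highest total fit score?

Optimal: Bakr→Ops role (93 pts), Watson→Frontend role (36 pts), Delgado→Data role (70 pts), Mendoza→QA role (64 pts) — total 93+36+70+64 = 263 pts.
Next-best assignment: Bakr→QA role, Watson→Frontend role, Delgado→Data role, Mendoza→Ops role = 253 pts.
Swapping Delgado↔Bakr (Delgado→Ops role 57 pts, Bakr→Data role 33 pts) loses 73.

Maximum total: 263 pts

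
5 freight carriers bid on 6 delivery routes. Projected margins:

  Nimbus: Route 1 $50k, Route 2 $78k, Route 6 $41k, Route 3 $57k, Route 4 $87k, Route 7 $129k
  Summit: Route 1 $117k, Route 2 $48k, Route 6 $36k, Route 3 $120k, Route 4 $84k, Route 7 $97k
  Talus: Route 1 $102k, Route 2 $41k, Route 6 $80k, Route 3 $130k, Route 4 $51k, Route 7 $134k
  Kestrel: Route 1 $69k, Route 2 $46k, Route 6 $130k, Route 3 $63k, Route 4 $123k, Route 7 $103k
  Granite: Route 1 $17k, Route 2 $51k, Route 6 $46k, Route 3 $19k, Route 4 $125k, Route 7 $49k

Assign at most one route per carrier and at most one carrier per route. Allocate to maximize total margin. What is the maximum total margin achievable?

Optimal: Nimbus→Route 7 ($129k), Summit→Route 1 ($117k), Talus→Route 3 ($130k), Kestrel→Route 6 ($130k), Granite→Route 4 ($125k) — total 129+117+130+130+125 = $631k.
Row-greedy (each carrier in turn takes its best remaining route) gives $606k, worse by 25.
Checked against all permutations: $631k is optimal.

Max total: $631k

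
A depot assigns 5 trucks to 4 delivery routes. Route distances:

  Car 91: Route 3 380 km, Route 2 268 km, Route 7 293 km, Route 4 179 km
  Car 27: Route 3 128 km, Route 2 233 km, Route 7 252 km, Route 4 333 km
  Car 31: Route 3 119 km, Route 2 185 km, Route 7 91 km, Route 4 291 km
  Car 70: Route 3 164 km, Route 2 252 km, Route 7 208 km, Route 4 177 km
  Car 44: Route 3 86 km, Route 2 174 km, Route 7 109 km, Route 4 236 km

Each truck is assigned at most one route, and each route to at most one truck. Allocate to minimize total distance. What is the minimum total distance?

Optimal: Car 27→Route 3 (128 km), Car 44→Route 2 (174 km), Car 31→Route 7 (91 km), Car 70→Route 4 (177 km) — total 128+174+91+177 = 570 km.
Column-greedy (each route in turn goes to its cheapest remaining truck) gives 658 km, worse by 88.
No other one-to-one assignment undercuts 570 km.

Minimum total: 570 km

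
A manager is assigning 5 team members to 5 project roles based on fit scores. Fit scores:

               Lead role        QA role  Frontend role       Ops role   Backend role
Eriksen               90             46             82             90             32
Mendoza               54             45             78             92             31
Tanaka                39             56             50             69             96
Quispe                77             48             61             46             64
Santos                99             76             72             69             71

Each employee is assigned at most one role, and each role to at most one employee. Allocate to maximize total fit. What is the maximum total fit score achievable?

Optimal: Eriksen→Frontend role (82 pts), Mendoza→Ops role (92 pts), Tanaka→Backend role (96 pts), Quispe→Lead role (77 pts), Santos→QA role (76 pts) — total 82+92+96+77+76 = 423 pts.
Max-entry greedy (repeatedly take the single best remaining cell) gives 417 pts, worse by 6.

Max total: 423 pts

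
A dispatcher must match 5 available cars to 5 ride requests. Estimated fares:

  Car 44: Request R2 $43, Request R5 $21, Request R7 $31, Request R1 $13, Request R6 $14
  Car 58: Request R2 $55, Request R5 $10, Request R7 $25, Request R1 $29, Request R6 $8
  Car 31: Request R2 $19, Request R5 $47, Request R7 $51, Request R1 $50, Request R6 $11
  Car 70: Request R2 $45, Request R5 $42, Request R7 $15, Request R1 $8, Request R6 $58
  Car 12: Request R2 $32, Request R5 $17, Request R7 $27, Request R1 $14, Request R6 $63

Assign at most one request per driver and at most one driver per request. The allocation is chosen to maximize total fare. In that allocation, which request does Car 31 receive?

Car 31 receives Request R1.

Optimal: Car 44→Request R7 ($31), Car 58→Request R2 ($55), Car 31→Request R1 ($50), Car 70→Request R5 ($42), Car 12→Request R6 ($63) — total 31+55+50+42+63 = $241.
Column-greedy (each request in turn goes to its best remaining driver) gives $205, worse by 36.
Next-best assignment: Car 44→Request R2, Car 58→Request R1, Car 31→Request R7, Car 70→Request R5, Car 12→Request R6 = $228.
Car 31's own top request is Request R7 ($51), but forcing Car 31→Request R7 and reassigning the rest optimally gives only $228 — worse by 13.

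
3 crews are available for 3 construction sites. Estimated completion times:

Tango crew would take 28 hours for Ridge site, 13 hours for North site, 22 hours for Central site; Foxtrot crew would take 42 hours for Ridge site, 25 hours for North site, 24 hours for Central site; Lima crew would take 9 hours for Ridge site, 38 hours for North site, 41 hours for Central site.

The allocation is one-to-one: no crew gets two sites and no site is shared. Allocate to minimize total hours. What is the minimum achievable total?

Min total: 46 hours

Treat this as an assignment problem: match each crew to one site.
Optimal: Tango crew→North site (13 hours), Foxtrot crew→Central site (24 hours), Lima crew→Ridge site (9 hours) — total 13+24+9 = 46 hours.
Swapping Tango crew↔Foxtrot crew (Tango crew→Central site 22 hours, Foxtrot crew→North site 25 hours) adds 10.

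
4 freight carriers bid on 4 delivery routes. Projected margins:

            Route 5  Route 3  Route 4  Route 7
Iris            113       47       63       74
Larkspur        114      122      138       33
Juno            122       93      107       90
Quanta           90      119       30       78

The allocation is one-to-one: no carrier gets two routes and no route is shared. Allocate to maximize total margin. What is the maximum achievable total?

This is a one-to-one assignment (maximum-weight bipartite matching).
Optimal: Iris→Route 5 ($113k), Larkspur→Route 4 ($138k), Juno→Route 7 ($90k), Quanta→Route 3 ($119k) — total 113+138+90+119 = $460k.
Row-greedy (each carrier in turn takes its best remaining route) gives $422k, worse by 38.

Maximum total: $460k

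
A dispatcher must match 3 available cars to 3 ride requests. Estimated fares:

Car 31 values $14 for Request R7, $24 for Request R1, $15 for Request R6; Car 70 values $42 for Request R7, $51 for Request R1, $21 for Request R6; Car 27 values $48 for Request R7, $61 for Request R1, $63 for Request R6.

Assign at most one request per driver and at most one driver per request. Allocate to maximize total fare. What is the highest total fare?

This is the linear assignment problem.
Optimal: Car 31→Request R1 ($24), Car 70→Request R7 ($42), Car 27→Request R6 ($63) — total 24+42+63 = $129.
Column-greedy (each request in turn goes to its best remaining driver) gives $114, worse by 15.
Checked against all permutations: $129 is optimal.

Max total: $129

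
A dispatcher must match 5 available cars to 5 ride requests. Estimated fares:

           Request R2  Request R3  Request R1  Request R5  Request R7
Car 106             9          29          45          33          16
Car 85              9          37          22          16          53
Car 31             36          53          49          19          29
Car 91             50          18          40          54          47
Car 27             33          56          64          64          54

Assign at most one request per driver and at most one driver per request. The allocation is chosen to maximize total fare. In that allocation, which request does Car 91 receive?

Car 91 receives Request R2.

Optimal: Car 106→Request R1 ($45), Car 85→Request R7 ($53), Car 31→Request R3 ($53), Car 91→Request R2 ($50), Car 27→Request R5 ($64) — total 45+53+53+50+64 = $265.
Max-entry greedy (repeatedly take the single best remaining cell) gives $233, worse by 32.
Car 91's own top request is Request R5 ($54), but forcing Car 91→Request R5 and reassigning the rest optimally gives only $244 — worse by 21.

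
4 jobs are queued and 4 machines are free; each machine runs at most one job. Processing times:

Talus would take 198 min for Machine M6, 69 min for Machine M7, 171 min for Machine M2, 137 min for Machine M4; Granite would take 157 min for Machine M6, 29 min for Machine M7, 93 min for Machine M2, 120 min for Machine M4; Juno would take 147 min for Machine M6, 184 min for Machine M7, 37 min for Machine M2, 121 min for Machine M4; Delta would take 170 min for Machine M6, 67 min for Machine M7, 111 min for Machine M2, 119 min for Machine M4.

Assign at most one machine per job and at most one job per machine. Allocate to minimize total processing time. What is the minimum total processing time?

Optimal: Talus→Machine M4 (137 min), Granite→Machine M7 (29 min), Juno→Machine M2 (37 min), Delta→Machine M6 (170 min) — total 137+29+37+170 = 373 min.
Row-greedy (each job in turn takes its cheapest remaining machine) gives 453 min, worse by 80.
Next-best assignment: Talus→Machine M7, Granite→Machine M6, Juno→Machine M2, Delta→Machine M4 = 382 min.
Swapping Granite↔Juno (Granite→Machine M2 93 min, Juno→Machine M7 184 min) adds 211.
Checked against all permutations: 373 min is optimal.

Minimum total: 373 min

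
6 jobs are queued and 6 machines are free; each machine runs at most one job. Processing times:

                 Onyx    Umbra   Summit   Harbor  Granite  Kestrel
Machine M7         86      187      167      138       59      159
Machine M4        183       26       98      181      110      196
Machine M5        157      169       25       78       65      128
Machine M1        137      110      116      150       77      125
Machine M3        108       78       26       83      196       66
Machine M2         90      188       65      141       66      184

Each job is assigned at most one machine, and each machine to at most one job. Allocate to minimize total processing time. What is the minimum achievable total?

Minimum total: 398 min

Optimal: Onyx→Machine M7 (86 min), Umbra→Machine M4 (26 min), Summit→Machine M2 (65 min), Harbor→Machine M5 (78 min), Granite→Machine M1 (77 min), Kestrel→Machine M3 (66 min) — total 86+26+65+78+77+66 = 398 min.
Row-greedy (each job in turn takes its cheapest remaining machine) gives 411 min, worse by 13.
Next-best assignment: Onyx→Machine M2, Umbra→Machine M4, Summit→Machine M3, Harbor→Machine M5, Granite→Machine M7, Kestrel→Machine M1 = 404 min.
Swapping Summit↔Onyx (Summit→Machine M7 167 min, Onyx→Machine M2 90 min) adds 106.
Every other assignment is strictly worse.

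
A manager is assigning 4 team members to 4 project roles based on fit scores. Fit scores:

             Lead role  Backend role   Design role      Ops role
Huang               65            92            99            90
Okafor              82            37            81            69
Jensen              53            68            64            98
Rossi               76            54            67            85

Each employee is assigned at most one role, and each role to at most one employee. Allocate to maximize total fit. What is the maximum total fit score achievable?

Max total: 347 pts

Optimal: Huang→Backend role (92 pts), Okafor→Design role (81 pts), Jensen→Ops role (98 pts), Rossi→Lead role (76 pts) — total 92+81+98+76 = 347 pts.
Column-greedy (each role in turn goes to its best remaining employee) gives 339 pts, worse by 8.
Next-best assignment: Huang→Backend role, Okafor→Lead role, Jensen→Ops role, Rossi→Design role = 339 pts.
Swapping Rossi↔Jensen (Rossi→Ops role 85 pts, Jensen→Lead role 53 pts) loses 36.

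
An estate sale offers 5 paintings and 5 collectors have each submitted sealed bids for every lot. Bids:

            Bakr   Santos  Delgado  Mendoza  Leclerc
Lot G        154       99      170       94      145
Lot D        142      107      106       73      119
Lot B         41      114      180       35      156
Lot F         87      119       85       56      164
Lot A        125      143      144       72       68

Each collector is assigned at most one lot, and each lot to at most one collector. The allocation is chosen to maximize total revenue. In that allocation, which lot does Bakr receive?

Optimal: Bakr→Lot D ($142), Santos→Lot A ($143), Delgado→Lot B ($180), Mendoza→Lot G ($94), Leclerc→Lot F ($164) — total 142+143+180+94+164 = $723.
Row-greedy (each collector in turn takes its best remaining lot) gives $714, worse by 9.
Next-best assignment: Bakr→Lot G, Santos→Lot A, Delgado→Lot B, Mendoza→Lot D, Leclerc→Lot F = $714.
Swapping Leclerc↔Bakr (Leclerc→Lot D $119, Bakr→Lot F $87) loses 100.
Bakr's own top lot is Lot G ($154), but forcing Bakr→Lot G and reassigning the rest optimally gives only $714 — worse by 9.

Bakr receives Lot D.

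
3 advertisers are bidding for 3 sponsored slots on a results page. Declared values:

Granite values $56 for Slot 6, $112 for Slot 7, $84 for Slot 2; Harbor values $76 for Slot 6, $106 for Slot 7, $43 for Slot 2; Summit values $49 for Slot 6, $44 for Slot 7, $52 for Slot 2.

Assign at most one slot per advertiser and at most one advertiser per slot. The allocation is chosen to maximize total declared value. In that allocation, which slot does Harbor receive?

This is a one-to-one assignment (maximum-weight bipartite matching).
Optimal: Granite→Slot 7 ($112), Harbor→Slot 6 ($76), Summit→Slot 2 ($52) — total 112+76+52 = $240.
Next-best assignment: Granite→Slot 2, Harbor→Slot 7, Summit→Slot 6 = $239.
Checked against all permutations: $240 is optimal.
Harbor's own top slot is Slot 7 ($106), but forcing Harbor→Slot 7 and reassigning the rest optimally gives only $239 — worse by 1.

Harbor receives Slot 6.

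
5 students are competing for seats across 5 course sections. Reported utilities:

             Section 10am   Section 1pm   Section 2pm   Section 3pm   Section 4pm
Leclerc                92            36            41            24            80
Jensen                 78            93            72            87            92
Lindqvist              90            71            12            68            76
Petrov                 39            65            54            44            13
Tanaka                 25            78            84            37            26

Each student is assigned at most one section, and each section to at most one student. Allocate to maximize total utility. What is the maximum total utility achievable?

This is the linear assignment problem.
Optimal: Leclerc→Section 4pm (80 points), Jensen→Section 3pm (87 points), Lindqvist→Section 10am (90 points), Petrov→Section 1pm (65 points), Tanaka→Section 2pm (84 points) — total 80+87+90+65+84 = 406 points.
Row-greedy (each student in turn takes its best remaining section) gives 352 points, worse by 54.
Swapping Lindqvist↔Tanaka (Lindqvist→Section 2pm 12 points, Tanaka→Section 10am 25 points) loses 137.
Every other assignment is strictly worse.

Max total: 406 points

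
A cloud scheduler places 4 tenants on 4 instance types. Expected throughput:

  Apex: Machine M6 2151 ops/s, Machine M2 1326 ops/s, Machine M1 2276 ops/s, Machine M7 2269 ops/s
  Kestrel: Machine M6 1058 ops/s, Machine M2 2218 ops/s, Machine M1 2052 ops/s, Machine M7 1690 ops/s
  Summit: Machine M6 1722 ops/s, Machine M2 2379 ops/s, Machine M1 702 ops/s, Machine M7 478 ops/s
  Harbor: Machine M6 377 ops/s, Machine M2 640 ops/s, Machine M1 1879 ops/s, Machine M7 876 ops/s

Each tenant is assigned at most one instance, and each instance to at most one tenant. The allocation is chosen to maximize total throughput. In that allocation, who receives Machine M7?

Kestrel receives Machine M7.

Optimal: Apex→Machine M6 (2151 ops/s), Kestrel→Machine M7 (1690 ops/s), Summit→Machine M2 (2379 ops/s), Harbor→Machine M1 (1879 ops/s) — total 2151+1690+2379+1879 = 8099 ops/s.
Row-greedy (each tenant in turn takes its best remaining instance) gives 7092 ops/s, worse by 1007.
Kestrel's own top instance is Machine M2 (2218 ops/s), but forcing Kestrel→Machine M2 and reassigning the rest optimally gives only 8088 ops/s — worse by 11.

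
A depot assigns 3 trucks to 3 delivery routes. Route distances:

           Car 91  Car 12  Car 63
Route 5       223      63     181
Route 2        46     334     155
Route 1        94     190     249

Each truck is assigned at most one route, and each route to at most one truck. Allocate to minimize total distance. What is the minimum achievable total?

Min total: 312 km

Optimal: Car 91→Route 1 (94 km), Car 12→Route 5 (63 km), Car 63→Route 2 (155 km) — total 94+63+155 = 312 km.
Min-entry greedy (repeatedly take the single cheapest remaining cell) gives 358 km, worse by 46.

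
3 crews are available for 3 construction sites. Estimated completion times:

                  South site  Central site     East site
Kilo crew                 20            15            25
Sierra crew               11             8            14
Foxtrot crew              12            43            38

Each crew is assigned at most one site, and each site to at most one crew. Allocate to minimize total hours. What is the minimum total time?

Treat this as an assignment problem: match each crew to one site.
Optimal: Kilo crew→Central site (15 hours), Sierra crew→East site (14 hours), Foxtrot crew→South site (12 hours) — total 15+14+12 = 41 hours.
Min-entry greedy (repeatedly take the single cheapest remaining cell) gives 45 hours, worse by 4.

Minimum total: 41 hours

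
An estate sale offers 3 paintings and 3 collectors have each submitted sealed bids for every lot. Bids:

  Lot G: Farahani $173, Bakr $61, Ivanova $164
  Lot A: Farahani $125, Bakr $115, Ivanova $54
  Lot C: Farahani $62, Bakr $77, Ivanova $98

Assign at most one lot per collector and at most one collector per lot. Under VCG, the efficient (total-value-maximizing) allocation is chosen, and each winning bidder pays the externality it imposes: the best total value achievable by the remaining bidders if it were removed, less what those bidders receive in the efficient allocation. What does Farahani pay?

Farahani pays $66.

Efficient allocation: Farahani→Lot G ($173), Bakr→Lot A ($115), Ivanova→Lot C ($98); total welfare W = $386.
Farahani receives Lot G at value $173, so the others get W − 173 = $213.
Without Farahani: best allocation of the remaining 2 bidders over all 3 lots is Bakr→Lot A ($115), Ivanova→Lot G ($164), total $279.
VCG payment = (others' best without Farahani) − (others' welfare with Farahani) = 279 − 213 = $66.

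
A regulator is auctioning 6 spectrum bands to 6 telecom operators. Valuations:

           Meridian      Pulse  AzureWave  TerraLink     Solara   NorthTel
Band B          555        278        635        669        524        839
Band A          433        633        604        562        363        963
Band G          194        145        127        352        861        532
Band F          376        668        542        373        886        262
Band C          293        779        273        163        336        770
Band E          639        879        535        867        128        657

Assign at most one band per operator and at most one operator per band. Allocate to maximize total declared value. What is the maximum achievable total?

Optimal: Meridian→Band B ($555M), Pulse→Band C ($779M), AzureWave→Band F ($542M), TerraLink→Band E ($867M), Solara→Band G ($861M), NorthTel→Band A ($963M) — total 555+779+542+867+861+963 = $4567M.
Column-greedy (each band in turn goes to its best remaining operator) gives $4035M, worse by 532.
Next-best assignment: Meridian→Band F, Pulse→Band C, AzureWave→Band B, TerraLink→Band E, Solara→Band G, NorthTel→Band A = $4481M.
Swapping Meridian↔TerraLink (Meridian→Band E $639M, TerraLink→Band B $669M) loses 114.

Max total: $4567M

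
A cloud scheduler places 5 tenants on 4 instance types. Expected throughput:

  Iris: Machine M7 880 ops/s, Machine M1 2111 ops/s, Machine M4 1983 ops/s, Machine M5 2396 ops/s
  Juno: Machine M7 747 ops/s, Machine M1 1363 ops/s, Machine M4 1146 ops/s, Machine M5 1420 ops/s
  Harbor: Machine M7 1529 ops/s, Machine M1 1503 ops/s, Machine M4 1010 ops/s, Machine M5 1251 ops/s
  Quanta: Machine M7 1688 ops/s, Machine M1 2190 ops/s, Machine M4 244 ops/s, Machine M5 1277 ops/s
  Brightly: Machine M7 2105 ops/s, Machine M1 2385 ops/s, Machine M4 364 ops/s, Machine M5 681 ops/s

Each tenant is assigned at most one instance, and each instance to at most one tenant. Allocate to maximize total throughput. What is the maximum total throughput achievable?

Optimal: Brightly→Machine M7 (2105 ops/s), Quanta→Machine M1 (2190 ops/s), Juno→Machine M4 (1146 ops/s), Iris→Machine M5 (2396 ops/s) — total 2105+2190+1146+2396 = 7837 ops/s.
Column-greedy (each instance in turn goes to its best remaining tenant) gives 7698 ops/s, worse by 139.
Next-best assignment: Brightly→Machine M7, Quanta→Machine M1, Harbor→Machine M4, Iris→Machine M5 = 7701 ops/s.

Max total: 7837 ops/s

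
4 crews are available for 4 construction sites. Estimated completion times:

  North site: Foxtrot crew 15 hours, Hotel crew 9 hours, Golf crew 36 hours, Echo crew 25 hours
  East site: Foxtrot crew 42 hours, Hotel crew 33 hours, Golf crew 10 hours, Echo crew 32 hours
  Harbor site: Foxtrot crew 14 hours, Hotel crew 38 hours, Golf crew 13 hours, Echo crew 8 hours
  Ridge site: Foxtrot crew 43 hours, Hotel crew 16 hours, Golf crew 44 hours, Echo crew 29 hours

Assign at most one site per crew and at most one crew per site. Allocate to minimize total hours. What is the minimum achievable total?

Optimal: Foxtrot crew→North site (15 hours), Hotel crew→Ridge site (16 hours), Golf crew→East site (10 hours), Echo crew→Harbor site (8 hours) — total 15+16+10+8 = 49 hours.
Min-entry greedy (repeatedly take the single cheapest remaining cell) gives 70 hours, worse by 21.

Minimum total: 49 hours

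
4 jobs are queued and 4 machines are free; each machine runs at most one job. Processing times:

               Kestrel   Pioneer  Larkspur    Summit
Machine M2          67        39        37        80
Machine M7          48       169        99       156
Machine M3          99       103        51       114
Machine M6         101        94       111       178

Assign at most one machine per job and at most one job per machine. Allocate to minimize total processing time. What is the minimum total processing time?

Minimum total: 273 min

This is a one-to-one assignment (minimum-cost bipartite matching).
Optimal: Kestrel→Machine M7 (48 min), Pioneer→Machine M6 (94 min), Larkspur→Machine M3 (51 min), Summit→Machine M2 (80 min) — total 48+94+51+80 = 273 min.
Row-greedy (each job in turn takes its cheapest remaining machine) gives 316 min, worse by 43.
Swapping Pioneer↔Larkspur (Pioneer→Machine M3 103 min, Larkspur→Machine M6 111 min) adds 69.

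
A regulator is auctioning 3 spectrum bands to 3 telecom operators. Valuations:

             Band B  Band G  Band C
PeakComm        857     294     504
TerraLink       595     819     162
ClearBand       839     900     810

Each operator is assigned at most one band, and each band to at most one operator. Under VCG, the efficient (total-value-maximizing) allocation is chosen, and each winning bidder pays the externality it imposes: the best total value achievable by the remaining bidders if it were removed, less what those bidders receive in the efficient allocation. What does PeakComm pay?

Efficient allocation: PeakComm→Band B ($857M), TerraLink→Band G ($819M), ClearBand→Band C ($810M); total welfare W = $2486M.
PeakComm receives Band B at value $857M, so the others get W − 857 = $1629M.
Without PeakComm: best allocation of the remaining 2 bidders over all 3 bands is TerraLink→Band G ($819M), ClearBand→Band B ($839M), total $1658M.
VCG payment = (others' best without PeakComm) − (others' welfare with PeakComm) = 1658 − 1629 = $29M.

PeakComm pays $29M.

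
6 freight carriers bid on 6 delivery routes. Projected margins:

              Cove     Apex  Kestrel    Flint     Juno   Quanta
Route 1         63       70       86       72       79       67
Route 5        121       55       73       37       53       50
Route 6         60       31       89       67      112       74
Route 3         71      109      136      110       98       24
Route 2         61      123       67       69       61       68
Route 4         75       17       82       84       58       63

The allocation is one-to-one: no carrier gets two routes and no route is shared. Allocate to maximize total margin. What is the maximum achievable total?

Max total: $643k

Optimal: Cove→Route 5 ($121k), Apex→Route 2 ($123k), Kestrel→Route 3 ($136k), Flint→Route 4 ($84k), Juno→Route 6 ($112k), Quanta→Route 1 ($67k) — total 121+123+136+84+112+67 = $643k.
Column-greedy (each route in turn goes to its best remaining carrier) gives $615k, worse by 28.
Next-best assignment: Cove→Route 5, Apex→Route 2, Kestrel→Route 3, Flint→Route 1, Juno→Route 6, Quanta→Route 4 = $627k.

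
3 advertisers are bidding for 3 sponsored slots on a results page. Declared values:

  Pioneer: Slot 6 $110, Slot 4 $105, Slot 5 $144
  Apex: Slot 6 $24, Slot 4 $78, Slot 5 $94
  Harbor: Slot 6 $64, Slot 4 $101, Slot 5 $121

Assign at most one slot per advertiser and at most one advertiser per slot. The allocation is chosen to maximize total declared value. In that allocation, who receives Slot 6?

Pioneer receives Slot 6.

Optimal: Pioneer→Slot 6 ($110), Apex→Slot 4 ($78), Harbor→Slot 5 ($121) — total 110+78+121 = $309.
Column-greedy (each slot in turn goes to its best remaining advertiser) gives $305, worse by 4.
Swapping Harbor↔Pioneer (Harbor→Slot 6 $64, Pioneer→Slot 5 $144) loses 23.
Pioneer's own top slot is Slot 5 ($144), but forcing Pioneer→Slot 5 and reassigning the rest optimally gives only $286 — worse by 23.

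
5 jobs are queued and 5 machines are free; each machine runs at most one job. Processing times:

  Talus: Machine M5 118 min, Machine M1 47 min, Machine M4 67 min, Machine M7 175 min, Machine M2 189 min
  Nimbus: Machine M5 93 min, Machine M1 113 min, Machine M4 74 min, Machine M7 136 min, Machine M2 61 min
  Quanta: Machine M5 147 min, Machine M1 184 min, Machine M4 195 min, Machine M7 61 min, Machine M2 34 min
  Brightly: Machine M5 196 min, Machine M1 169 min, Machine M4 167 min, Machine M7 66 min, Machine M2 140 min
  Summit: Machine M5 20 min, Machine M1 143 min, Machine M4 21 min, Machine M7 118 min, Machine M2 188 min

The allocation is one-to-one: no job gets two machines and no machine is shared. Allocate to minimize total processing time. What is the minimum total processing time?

Optimal: Talus→Machine M1 (47 min), Nimbus→Machine M4 (74 min), Quanta→Machine M2 (34 min), Brightly→Machine M7 (66 min), Summit→Machine M5 (20 min) — total 47+74+34+66+20 = 241 min.
Row-greedy (each job in turn takes its cheapest remaining machine) gives 356 min, worse by 115.
Next-best assignment: Talus→Machine M1, Nimbus→Machine M5, Quanta→Machine M2, Brightly→Machine M7, Summit→Machine M4 = 261 min.

Min total: 241 min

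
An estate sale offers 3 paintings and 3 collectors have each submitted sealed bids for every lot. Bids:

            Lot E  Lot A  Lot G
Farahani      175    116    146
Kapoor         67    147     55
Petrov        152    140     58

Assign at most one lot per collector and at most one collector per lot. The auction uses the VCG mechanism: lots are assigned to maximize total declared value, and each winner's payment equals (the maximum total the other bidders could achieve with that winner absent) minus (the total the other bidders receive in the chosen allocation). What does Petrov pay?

Petrov pays $29.

Efficient allocation: Farahani→Lot G ($146), Kapoor→Lot A ($147), Petrov→Lot E ($152); total welfare W = $445.
Petrov receives Lot E at value $152, so the others get W − 152 = $293.
Without Petrov: best allocation of the remaining 2 bidders over all 3 lots is Farahani→Lot E ($175), Kapoor→Lot A ($147), total $322.
VCG payment = (others' best without Petrov) − (others' welfare with Petrov) = 322 − 293 = $29.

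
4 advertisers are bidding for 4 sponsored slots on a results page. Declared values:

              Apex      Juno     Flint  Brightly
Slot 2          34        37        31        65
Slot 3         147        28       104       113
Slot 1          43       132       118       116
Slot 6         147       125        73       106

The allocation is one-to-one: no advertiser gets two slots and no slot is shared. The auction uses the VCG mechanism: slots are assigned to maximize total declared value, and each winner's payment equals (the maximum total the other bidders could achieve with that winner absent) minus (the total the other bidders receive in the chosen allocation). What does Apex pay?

Efficient allocation: Apex→Slot 3 ($147), Juno→Slot 6 ($125), Flint→Slot 1 ($118), Brightly→Slot 2 ($65); total welfare W = $455.
Apex receives Slot 3 at value $147, so the others get W − 147 = $308.
Without Apex: best allocation of the remaining 3 bidders over all 4 slots is Juno→Slot 6 ($125), Flint→Slot 1 ($118), Brightly→Slot 3 ($113), total $356.
VCG payment = (others' best without Apex) − (others' welfare with Apex) = 356 − 308 = $48.

Apex pays $48.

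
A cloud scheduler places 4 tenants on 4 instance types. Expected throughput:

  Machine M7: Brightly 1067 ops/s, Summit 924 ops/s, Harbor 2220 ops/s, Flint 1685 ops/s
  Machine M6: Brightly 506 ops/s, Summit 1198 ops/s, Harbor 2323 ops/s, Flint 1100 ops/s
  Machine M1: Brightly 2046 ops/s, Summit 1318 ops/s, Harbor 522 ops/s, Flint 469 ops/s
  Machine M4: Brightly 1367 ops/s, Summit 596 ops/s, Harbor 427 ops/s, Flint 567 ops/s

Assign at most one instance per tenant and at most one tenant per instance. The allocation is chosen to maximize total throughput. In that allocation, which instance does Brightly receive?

Optimal: Brightly→Machine M4 (1367 ops/s), Summit→Machine M1 (1318 ops/s), Harbor→Machine M6 (2323 ops/s), Flint→Machine M7 (1685 ops/s) — total 1367+1318+2323+1685 = 6693 ops/s.
Max-entry greedy (repeatedly take the single best remaining cell) gives 6650 ops/s, worse by 43.
Brightly's own top instance is Machine M1 (2046 ops/s), but forcing Brightly→Machine M1 and reassigning the rest optimally gives only 6650 ops/s — worse by 43.

Brightly receives Machine M4.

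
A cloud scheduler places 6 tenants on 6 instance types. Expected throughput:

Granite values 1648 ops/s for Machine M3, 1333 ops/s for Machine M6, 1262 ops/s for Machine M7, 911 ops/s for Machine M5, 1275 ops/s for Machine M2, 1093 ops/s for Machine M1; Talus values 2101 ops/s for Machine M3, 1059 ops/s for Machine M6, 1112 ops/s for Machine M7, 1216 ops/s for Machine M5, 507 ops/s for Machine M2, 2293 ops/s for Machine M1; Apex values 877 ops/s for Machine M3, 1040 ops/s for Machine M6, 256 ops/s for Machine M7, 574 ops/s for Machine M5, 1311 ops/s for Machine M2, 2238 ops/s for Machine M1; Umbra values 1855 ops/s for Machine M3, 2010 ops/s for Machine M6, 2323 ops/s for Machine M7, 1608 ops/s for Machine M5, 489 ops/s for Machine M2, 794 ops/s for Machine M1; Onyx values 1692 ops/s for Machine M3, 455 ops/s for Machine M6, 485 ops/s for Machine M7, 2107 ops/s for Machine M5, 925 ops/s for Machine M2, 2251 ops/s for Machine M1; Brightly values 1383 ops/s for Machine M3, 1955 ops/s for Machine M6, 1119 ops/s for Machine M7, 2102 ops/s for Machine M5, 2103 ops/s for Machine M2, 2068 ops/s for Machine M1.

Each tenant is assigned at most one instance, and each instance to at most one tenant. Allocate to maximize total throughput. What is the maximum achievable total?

Max total: 12205 ops/s

Optimal: Granite→Machine M6 (1333 ops/s), Talus→Machine M3 (2101 ops/s), Apex→Machine M1 (2238 ops/s), Umbra→Machine M7 (2323 ops/s), Onyx→Machine M5 (2107 ops/s), Brightly→Machine M2 (2103 ops/s) — total 1333+2101+2238+2323+2107+2103 = 12205 ops/s.
Row-greedy (each tenant in turn takes its best remaining instance) gives 11637 ops/s, worse by 568.
Checked against all permutations: 12205 ops/s is optimal.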